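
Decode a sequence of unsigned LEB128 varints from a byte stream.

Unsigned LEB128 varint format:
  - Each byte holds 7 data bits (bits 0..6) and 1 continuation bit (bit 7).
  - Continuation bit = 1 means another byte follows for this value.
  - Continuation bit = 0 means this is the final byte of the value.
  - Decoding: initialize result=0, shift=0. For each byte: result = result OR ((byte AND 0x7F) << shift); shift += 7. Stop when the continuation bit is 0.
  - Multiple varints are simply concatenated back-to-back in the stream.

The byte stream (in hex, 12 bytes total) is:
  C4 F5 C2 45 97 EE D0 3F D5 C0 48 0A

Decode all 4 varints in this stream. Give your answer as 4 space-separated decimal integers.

  byte[0]=0xC4 cont=1 payload=0x44=68: acc |= 68<<0 -> acc=68 shift=7
  byte[1]=0xF5 cont=1 payload=0x75=117: acc |= 117<<7 -> acc=15044 shift=14
  byte[2]=0xC2 cont=1 payload=0x42=66: acc |= 66<<14 -> acc=1096388 shift=21
  byte[3]=0x45 cont=0 payload=0x45=69: acc |= 69<<21 -> acc=145799876 shift=28 [end]
Varint 1: bytes[0:4] = C4 F5 C2 45 -> value 145799876 (4 byte(s))
  byte[4]=0x97 cont=1 payload=0x17=23: acc |= 23<<0 -> acc=23 shift=7
  byte[5]=0xEE cont=1 payload=0x6E=110: acc |= 110<<7 -> acc=14103 shift=14
  byte[6]=0xD0 cont=1 payload=0x50=80: acc |= 80<<14 -> acc=1324823 shift=21
  byte[7]=0x3F cont=0 payload=0x3F=63: acc |= 63<<21 -> acc=133445399 shift=28 [end]
Varint 2: bytes[4:8] = 97 EE D0 3F -> value 133445399 (4 byte(s))
  byte[8]=0xD5 cont=1 payload=0x55=85: acc |= 85<<0 -> acc=85 shift=7
  byte[9]=0xC0 cont=1 payload=0x40=64: acc |= 64<<7 -> acc=8277 shift=14
  byte[10]=0x48 cont=0 payload=0x48=72: acc |= 72<<14 -> acc=1187925 shift=21 [end]
Varint 3: bytes[8:11] = D5 C0 48 -> value 1187925 (3 byte(s))
  byte[11]=0x0A cont=0 payload=0x0A=10: acc |= 10<<0 -> acc=10 shift=7 [end]
Varint 4: bytes[11:12] = 0A -> value 10 (1 byte(s))

Answer: 145799876 133445399 1187925 10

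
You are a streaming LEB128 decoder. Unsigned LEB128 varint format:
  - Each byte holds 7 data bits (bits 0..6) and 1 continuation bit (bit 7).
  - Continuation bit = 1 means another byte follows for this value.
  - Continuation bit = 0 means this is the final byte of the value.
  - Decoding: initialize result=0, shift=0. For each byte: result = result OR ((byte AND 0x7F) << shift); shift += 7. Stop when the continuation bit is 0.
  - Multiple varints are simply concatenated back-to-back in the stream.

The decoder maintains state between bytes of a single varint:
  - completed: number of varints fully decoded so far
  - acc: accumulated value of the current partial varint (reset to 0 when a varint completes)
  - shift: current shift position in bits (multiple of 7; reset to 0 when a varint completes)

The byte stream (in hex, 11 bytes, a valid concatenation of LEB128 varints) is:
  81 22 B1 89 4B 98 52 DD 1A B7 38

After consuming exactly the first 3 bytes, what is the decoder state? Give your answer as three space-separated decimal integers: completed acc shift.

Answer: 1 49 7

Derivation:
byte[0]=0x81 cont=1 payload=0x01: acc |= 1<<0 -> completed=0 acc=1 shift=7
byte[1]=0x22 cont=0 payload=0x22: varint #1 complete (value=4353); reset -> completed=1 acc=0 shift=0
byte[2]=0xB1 cont=1 payload=0x31: acc |= 49<<0 -> completed=1 acc=49 shift=7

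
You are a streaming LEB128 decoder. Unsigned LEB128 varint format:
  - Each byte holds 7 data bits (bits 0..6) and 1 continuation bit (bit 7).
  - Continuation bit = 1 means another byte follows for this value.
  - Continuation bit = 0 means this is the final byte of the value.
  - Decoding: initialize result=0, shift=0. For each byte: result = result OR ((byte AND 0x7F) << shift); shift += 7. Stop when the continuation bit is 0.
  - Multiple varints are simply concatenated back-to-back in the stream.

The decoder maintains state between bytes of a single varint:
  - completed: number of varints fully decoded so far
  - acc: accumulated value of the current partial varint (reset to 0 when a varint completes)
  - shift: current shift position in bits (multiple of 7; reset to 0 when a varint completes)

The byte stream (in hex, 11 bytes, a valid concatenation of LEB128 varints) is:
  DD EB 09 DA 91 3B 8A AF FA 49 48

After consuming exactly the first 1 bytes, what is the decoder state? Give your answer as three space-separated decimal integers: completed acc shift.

byte[0]=0xDD cont=1 payload=0x5D: acc |= 93<<0 -> completed=0 acc=93 shift=7

Answer: 0 93 7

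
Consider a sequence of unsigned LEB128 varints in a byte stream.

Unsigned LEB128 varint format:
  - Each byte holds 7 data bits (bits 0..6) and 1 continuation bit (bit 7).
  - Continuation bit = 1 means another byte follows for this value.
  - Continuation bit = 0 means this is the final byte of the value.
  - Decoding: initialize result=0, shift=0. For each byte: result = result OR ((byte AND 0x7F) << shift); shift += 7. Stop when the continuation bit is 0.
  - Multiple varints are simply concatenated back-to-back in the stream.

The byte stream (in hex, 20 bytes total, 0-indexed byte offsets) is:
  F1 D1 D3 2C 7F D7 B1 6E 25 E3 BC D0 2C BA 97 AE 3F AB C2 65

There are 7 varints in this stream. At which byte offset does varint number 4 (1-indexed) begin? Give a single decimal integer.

  byte[0]=0xF1 cont=1 payload=0x71=113: acc |= 113<<0 -> acc=113 shift=7
  byte[1]=0xD1 cont=1 payload=0x51=81: acc |= 81<<7 -> acc=10481 shift=14
  byte[2]=0xD3 cont=1 payload=0x53=83: acc |= 83<<14 -> acc=1370353 shift=21
  byte[3]=0x2C cont=0 payload=0x2C=44: acc |= 44<<21 -> acc=93645041 shift=28 [end]
Varint 1: bytes[0:4] = F1 D1 D3 2C -> value 93645041 (4 byte(s))
  byte[4]=0x7F cont=0 payload=0x7F=127: acc |= 127<<0 -> acc=127 shift=7 [end]
Varint 2: bytes[4:5] = 7F -> value 127 (1 byte(s))
  byte[5]=0xD7 cont=1 payload=0x57=87: acc |= 87<<0 -> acc=87 shift=7
  byte[6]=0xB1 cont=1 payload=0x31=49: acc |= 49<<7 -> acc=6359 shift=14
  byte[7]=0x6E cont=0 payload=0x6E=110: acc |= 110<<14 -> acc=1808599 shift=21 [end]
Varint 3: bytes[5:8] = D7 B1 6E -> value 1808599 (3 byte(s))
  byte[8]=0x25 cont=0 payload=0x25=37: acc |= 37<<0 -> acc=37 shift=7 [end]
Varint 4: bytes[8:9] = 25 -> value 37 (1 byte(s))
  byte[9]=0xE3 cont=1 payload=0x63=99: acc |= 99<<0 -> acc=99 shift=7
  byte[10]=0xBC cont=1 payload=0x3C=60: acc |= 60<<7 -> acc=7779 shift=14
  byte[11]=0xD0 cont=1 payload=0x50=80: acc |= 80<<14 -> acc=1318499 shift=21
  byte[12]=0x2C cont=0 payload=0x2C=44: acc |= 44<<21 -> acc=93593187 shift=28 [end]
Varint 5: bytes[9:13] = E3 BC D0 2C -> value 93593187 (4 byte(s))
  byte[13]=0xBA cont=1 payload=0x3A=58: acc |= 58<<0 -> acc=58 shift=7
  byte[14]=0x97 cont=1 payload=0x17=23: acc |= 23<<7 -> acc=3002 shift=14
  byte[15]=0xAE cont=1 payload=0x2E=46: acc |= 46<<14 -> acc=756666 shift=21
  byte[16]=0x3F cont=0 payload=0x3F=63: acc |= 63<<21 -> acc=132877242 shift=28 [end]
Varint 6: bytes[13:17] = BA 97 AE 3F -> value 132877242 (4 byte(s))
  byte[17]=0xAB cont=1 payload=0x2B=43: acc |= 43<<0 -> acc=43 shift=7
  byte[18]=0xC2 cont=1 payload=0x42=66: acc |= 66<<7 -> acc=8491 shift=14
  byte[19]=0x65 cont=0 payload=0x65=101: acc |= 101<<14 -> acc=1663275 shift=21 [end]
Varint 7: bytes[17:20] = AB C2 65 -> value 1663275 (3 byte(s))

Answer: 8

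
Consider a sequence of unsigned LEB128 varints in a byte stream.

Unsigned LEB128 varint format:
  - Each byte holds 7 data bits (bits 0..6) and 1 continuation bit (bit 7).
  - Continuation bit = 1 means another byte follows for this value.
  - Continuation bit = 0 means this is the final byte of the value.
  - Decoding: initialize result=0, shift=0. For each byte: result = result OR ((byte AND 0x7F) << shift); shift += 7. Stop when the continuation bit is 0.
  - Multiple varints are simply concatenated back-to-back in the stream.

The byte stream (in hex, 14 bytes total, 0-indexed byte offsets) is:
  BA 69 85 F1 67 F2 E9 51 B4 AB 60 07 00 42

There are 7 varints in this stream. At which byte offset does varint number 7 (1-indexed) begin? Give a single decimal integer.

  byte[0]=0xBA cont=1 payload=0x3A=58: acc |= 58<<0 -> acc=58 shift=7
  byte[1]=0x69 cont=0 payload=0x69=105: acc |= 105<<7 -> acc=13498 shift=14 [end]
Varint 1: bytes[0:2] = BA 69 -> value 13498 (2 byte(s))
  byte[2]=0x85 cont=1 payload=0x05=5: acc |= 5<<0 -> acc=5 shift=7
  byte[3]=0xF1 cont=1 payload=0x71=113: acc |= 113<<7 -> acc=14469 shift=14
  byte[4]=0x67 cont=0 payload=0x67=103: acc |= 103<<14 -> acc=1702021 shift=21 [end]
Varint 2: bytes[2:5] = 85 F1 67 -> value 1702021 (3 byte(s))
  byte[5]=0xF2 cont=1 payload=0x72=114: acc |= 114<<0 -> acc=114 shift=7
  byte[6]=0xE9 cont=1 payload=0x69=105: acc |= 105<<7 -> acc=13554 shift=14
  byte[7]=0x51 cont=0 payload=0x51=81: acc |= 81<<14 -> acc=1340658 shift=21 [end]
Varint 3: bytes[5:8] = F2 E9 51 -> value 1340658 (3 byte(s))
  byte[8]=0xB4 cont=1 payload=0x34=52: acc |= 52<<0 -> acc=52 shift=7
  byte[9]=0xAB cont=1 payload=0x2B=43: acc |= 43<<7 -> acc=5556 shift=14
  byte[10]=0x60 cont=0 payload=0x60=96: acc |= 96<<14 -> acc=1578420 shift=21 [end]
Varint 4: bytes[8:11] = B4 AB 60 -> value 1578420 (3 byte(s))
  byte[11]=0x07 cont=0 payload=0x07=7: acc |= 7<<0 -> acc=7 shift=7 [end]
Varint 5: bytes[11:12] = 07 -> value 7 (1 byte(s))
  byte[12]=0x00 cont=0 payload=0x00=0: acc |= 0<<0 -> acc=0 shift=7 [end]
Varint 6: bytes[12:13] = 00 -> value 0 (1 byte(s))
  byte[13]=0x42 cont=0 payload=0x42=66: acc |= 66<<0 -> acc=66 shift=7 [end]
Varint 7: bytes[13:14] = 42 -> value 66 (1 byte(s))

Answer: 13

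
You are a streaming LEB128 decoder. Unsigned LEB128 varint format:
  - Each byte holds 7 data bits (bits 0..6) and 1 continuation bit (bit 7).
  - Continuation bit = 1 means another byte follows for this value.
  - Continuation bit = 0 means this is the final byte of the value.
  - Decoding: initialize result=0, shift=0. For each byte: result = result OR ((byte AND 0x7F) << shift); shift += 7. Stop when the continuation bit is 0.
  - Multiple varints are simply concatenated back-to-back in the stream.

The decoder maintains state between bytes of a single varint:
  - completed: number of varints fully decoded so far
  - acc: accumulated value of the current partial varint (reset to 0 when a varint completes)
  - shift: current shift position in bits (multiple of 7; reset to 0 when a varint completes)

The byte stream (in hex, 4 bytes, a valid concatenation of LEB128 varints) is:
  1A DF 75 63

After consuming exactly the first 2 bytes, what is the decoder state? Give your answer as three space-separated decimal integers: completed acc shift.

Answer: 1 95 7

Derivation:
byte[0]=0x1A cont=0 payload=0x1A: varint #1 complete (value=26); reset -> completed=1 acc=0 shift=0
byte[1]=0xDF cont=1 payload=0x5F: acc |= 95<<0 -> completed=1 acc=95 shift=7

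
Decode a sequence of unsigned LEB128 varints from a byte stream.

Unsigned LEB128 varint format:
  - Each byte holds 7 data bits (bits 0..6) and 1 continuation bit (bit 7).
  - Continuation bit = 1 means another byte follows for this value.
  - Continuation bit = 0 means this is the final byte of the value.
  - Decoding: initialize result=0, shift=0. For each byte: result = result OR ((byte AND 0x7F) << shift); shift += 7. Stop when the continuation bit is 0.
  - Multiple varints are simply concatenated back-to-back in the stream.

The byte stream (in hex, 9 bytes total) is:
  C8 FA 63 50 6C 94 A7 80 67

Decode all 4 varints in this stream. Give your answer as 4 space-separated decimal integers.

  byte[0]=0xC8 cont=1 payload=0x48=72: acc |= 72<<0 -> acc=72 shift=7
  byte[1]=0xFA cont=1 payload=0x7A=122: acc |= 122<<7 -> acc=15688 shift=14
  byte[2]=0x63 cont=0 payload=0x63=99: acc |= 99<<14 -> acc=1637704 shift=21 [end]
Varint 1: bytes[0:3] = C8 FA 63 -> value 1637704 (3 byte(s))
  byte[3]=0x50 cont=0 payload=0x50=80: acc |= 80<<0 -> acc=80 shift=7 [end]
Varint 2: bytes[3:4] = 50 -> value 80 (1 byte(s))
  byte[4]=0x6C cont=0 payload=0x6C=108: acc |= 108<<0 -> acc=108 shift=7 [end]
Varint 3: bytes[4:5] = 6C -> value 108 (1 byte(s))
  byte[5]=0x94 cont=1 payload=0x14=20: acc |= 20<<0 -> acc=20 shift=7
  byte[6]=0xA7 cont=1 payload=0x27=39: acc |= 39<<7 -> acc=5012 shift=14
  byte[7]=0x80 cont=1 payload=0x00=0: acc |= 0<<14 -> acc=5012 shift=21
  byte[8]=0x67 cont=0 payload=0x67=103: acc |= 103<<21 -> acc=216011668 shift=28 [end]
Varint 4: bytes[5:9] = 94 A7 80 67 -> value 216011668 (4 byte(s))

Answer: 1637704 80 108 216011668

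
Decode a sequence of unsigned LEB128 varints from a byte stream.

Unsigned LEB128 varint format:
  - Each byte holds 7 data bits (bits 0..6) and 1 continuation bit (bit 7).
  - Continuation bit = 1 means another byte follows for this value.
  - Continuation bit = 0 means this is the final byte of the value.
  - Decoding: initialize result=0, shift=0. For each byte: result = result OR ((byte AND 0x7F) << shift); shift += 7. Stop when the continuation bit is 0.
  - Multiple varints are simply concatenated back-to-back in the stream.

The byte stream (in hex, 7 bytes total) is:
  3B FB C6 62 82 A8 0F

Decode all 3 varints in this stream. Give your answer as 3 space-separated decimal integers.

Answer: 59 1614715 250882

Derivation:
  byte[0]=0x3B cont=0 payload=0x3B=59: acc |= 59<<0 -> acc=59 shift=7 [end]
Varint 1: bytes[0:1] = 3B -> value 59 (1 byte(s))
  byte[1]=0xFB cont=1 payload=0x7B=123: acc |= 123<<0 -> acc=123 shift=7
  byte[2]=0xC6 cont=1 payload=0x46=70: acc |= 70<<7 -> acc=9083 shift=14
  byte[3]=0x62 cont=0 payload=0x62=98: acc |= 98<<14 -> acc=1614715 shift=21 [end]
Varint 2: bytes[1:4] = FB C6 62 -> value 1614715 (3 byte(s))
  byte[4]=0x82 cont=1 payload=0x02=2: acc |= 2<<0 -> acc=2 shift=7
  byte[5]=0xA8 cont=1 payload=0x28=40: acc |= 40<<7 -> acc=5122 shift=14
  byte[6]=0x0F cont=0 payload=0x0F=15: acc |= 15<<14 -> acc=250882 shift=21 [end]
Varint 3: bytes[4:7] = 82 A8 0F -> value 250882 (3 byte(s))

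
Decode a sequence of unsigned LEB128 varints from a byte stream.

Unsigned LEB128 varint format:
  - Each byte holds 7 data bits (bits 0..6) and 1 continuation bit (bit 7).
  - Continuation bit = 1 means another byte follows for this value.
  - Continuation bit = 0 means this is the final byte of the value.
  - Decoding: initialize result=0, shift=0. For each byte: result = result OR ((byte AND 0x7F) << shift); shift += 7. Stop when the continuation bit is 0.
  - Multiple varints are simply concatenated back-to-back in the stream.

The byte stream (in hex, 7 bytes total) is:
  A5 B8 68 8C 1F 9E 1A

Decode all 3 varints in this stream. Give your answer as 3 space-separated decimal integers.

  byte[0]=0xA5 cont=1 payload=0x25=37: acc |= 37<<0 -> acc=37 shift=7
  byte[1]=0xB8 cont=1 payload=0x38=56: acc |= 56<<7 -> acc=7205 shift=14
  byte[2]=0x68 cont=0 payload=0x68=104: acc |= 104<<14 -> acc=1711141 shift=21 [end]
Varint 1: bytes[0:3] = A5 B8 68 -> value 1711141 (3 byte(s))
  byte[3]=0x8C cont=1 payload=0x0C=12: acc |= 12<<0 -> acc=12 shift=7
  byte[4]=0x1F cont=0 payload=0x1F=31: acc |= 31<<7 -> acc=3980 shift=14 [end]
Varint 2: bytes[3:5] = 8C 1F -> value 3980 (2 byte(s))
  byte[5]=0x9E cont=1 payload=0x1E=30: acc |= 30<<0 -> acc=30 shift=7
  byte[6]=0x1A cont=0 payload=0x1A=26: acc |= 26<<7 -> acc=3358 shift=14 [end]
Varint 3: bytes[5:7] = 9E 1A -> value 3358 (2 byte(s))

Answer: 1711141 3980 3358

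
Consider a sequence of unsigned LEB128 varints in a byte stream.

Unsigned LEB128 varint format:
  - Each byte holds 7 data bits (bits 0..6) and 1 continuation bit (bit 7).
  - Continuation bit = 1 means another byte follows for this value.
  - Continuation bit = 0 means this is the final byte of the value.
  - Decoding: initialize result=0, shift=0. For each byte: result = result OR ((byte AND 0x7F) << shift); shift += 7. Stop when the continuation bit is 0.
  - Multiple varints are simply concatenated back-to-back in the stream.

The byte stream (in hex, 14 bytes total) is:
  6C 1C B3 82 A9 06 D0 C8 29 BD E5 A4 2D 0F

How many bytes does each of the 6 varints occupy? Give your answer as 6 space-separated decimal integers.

Answer: 1 1 4 3 4 1

Derivation:
  byte[0]=0x6C cont=0 payload=0x6C=108: acc |= 108<<0 -> acc=108 shift=7 [end]
Varint 1: bytes[0:1] = 6C -> value 108 (1 byte(s))
  byte[1]=0x1C cont=0 payload=0x1C=28: acc |= 28<<0 -> acc=28 shift=7 [end]
Varint 2: bytes[1:2] = 1C -> value 28 (1 byte(s))
  byte[2]=0xB3 cont=1 payload=0x33=51: acc |= 51<<0 -> acc=51 shift=7
  byte[3]=0x82 cont=1 payload=0x02=2: acc |= 2<<7 -> acc=307 shift=14
  byte[4]=0xA9 cont=1 payload=0x29=41: acc |= 41<<14 -> acc=672051 shift=21
  byte[5]=0x06 cont=0 payload=0x06=6: acc |= 6<<21 -> acc=13254963 shift=28 [end]
Varint 3: bytes[2:6] = B3 82 A9 06 -> value 13254963 (4 byte(s))
  byte[6]=0xD0 cont=1 payload=0x50=80: acc |= 80<<0 -> acc=80 shift=7
  byte[7]=0xC8 cont=1 payload=0x48=72: acc |= 72<<7 -> acc=9296 shift=14
  byte[8]=0x29 cont=0 payload=0x29=41: acc |= 41<<14 -> acc=681040 shift=21 [end]
Varint 4: bytes[6:9] = D0 C8 29 -> value 681040 (3 byte(s))
  byte[9]=0xBD cont=1 payload=0x3D=61: acc |= 61<<0 -> acc=61 shift=7
  byte[10]=0xE5 cont=1 payload=0x65=101: acc |= 101<<7 -> acc=12989 shift=14
  byte[11]=0xA4 cont=1 payload=0x24=36: acc |= 36<<14 -> acc=602813 shift=21
  byte[12]=0x2D cont=0 payload=0x2D=45: acc |= 45<<21 -> acc=94974653 shift=28 [end]
Varint 5: bytes[9:13] = BD E5 A4 2D -> value 94974653 (4 byte(s))
  byte[13]=0x0F cont=0 payload=0x0F=15: acc |= 15<<0 -> acc=15 shift=7 [end]
Varint 6: bytes[13:14] = 0F -> value 15 (1 byte(s))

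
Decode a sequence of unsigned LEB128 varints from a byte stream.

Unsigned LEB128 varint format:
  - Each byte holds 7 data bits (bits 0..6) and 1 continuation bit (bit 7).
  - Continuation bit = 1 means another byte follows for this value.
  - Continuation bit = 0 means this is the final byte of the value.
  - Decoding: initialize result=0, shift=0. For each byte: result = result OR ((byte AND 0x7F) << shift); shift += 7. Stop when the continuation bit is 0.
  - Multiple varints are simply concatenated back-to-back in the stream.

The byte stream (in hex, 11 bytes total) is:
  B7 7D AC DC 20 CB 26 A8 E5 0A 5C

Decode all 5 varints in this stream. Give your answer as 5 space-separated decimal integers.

  byte[0]=0xB7 cont=1 payload=0x37=55: acc |= 55<<0 -> acc=55 shift=7
  byte[1]=0x7D cont=0 payload=0x7D=125: acc |= 125<<7 -> acc=16055 shift=14 [end]
Varint 1: bytes[0:2] = B7 7D -> value 16055 (2 byte(s))
  byte[2]=0xAC cont=1 payload=0x2C=44: acc |= 44<<0 -> acc=44 shift=7
  byte[3]=0xDC cont=1 payload=0x5C=92: acc |= 92<<7 -> acc=11820 shift=14
  byte[4]=0x20 cont=0 payload=0x20=32: acc |= 32<<14 -> acc=536108 shift=21 [end]
Varint 2: bytes[2:5] = AC DC 20 -> value 536108 (3 byte(s))
  byte[5]=0xCB cont=1 payload=0x4B=75: acc |= 75<<0 -> acc=75 shift=7
  byte[6]=0x26 cont=0 payload=0x26=38: acc |= 38<<7 -> acc=4939 shift=14 [end]
Varint 3: bytes[5:7] = CB 26 -> value 4939 (2 byte(s))
  byte[7]=0xA8 cont=1 payload=0x28=40: acc |= 40<<0 -> acc=40 shift=7
  byte[8]=0xE5 cont=1 payload=0x65=101: acc |= 101<<7 -> acc=12968 shift=14
  byte[9]=0x0A cont=0 payload=0x0A=10: acc |= 10<<14 -> acc=176808 shift=21 [end]
Varint 4: bytes[7:10] = A8 E5 0A -> value 176808 (3 byte(s))
  byte[10]=0x5C cont=0 payload=0x5C=92: acc |= 92<<0 -> acc=92 shift=7 [end]
Varint 5: bytes[10:11] = 5C -> value 92 (1 byte(s))

Answer: 16055 536108 4939 176808 92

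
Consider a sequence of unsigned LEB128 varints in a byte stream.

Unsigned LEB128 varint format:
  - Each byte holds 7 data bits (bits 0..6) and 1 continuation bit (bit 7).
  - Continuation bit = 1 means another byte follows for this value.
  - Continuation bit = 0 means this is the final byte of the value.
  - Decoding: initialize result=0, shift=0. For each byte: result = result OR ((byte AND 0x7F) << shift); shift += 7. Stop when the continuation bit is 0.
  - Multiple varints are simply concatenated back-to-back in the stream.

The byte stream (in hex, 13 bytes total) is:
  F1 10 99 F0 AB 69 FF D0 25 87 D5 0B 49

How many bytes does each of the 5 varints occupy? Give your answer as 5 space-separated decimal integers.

  byte[0]=0xF1 cont=1 payload=0x71=113: acc |= 113<<0 -> acc=113 shift=7
  byte[1]=0x10 cont=0 payload=0x10=16: acc |= 16<<7 -> acc=2161 shift=14 [end]
Varint 1: bytes[0:2] = F1 10 -> value 2161 (2 byte(s))
  byte[2]=0x99 cont=1 payload=0x19=25: acc |= 25<<0 -> acc=25 shift=7
  byte[3]=0xF0 cont=1 payload=0x70=112: acc |= 112<<7 -> acc=14361 shift=14
  byte[4]=0xAB cont=1 payload=0x2B=43: acc |= 43<<14 -> acc=718873 shift=21
  byte[5]=0x69 cont=0 payload=0x69=105: acc |= 105<<21 -> acc=220919833 shift=28 [end]
Varint 2: bytes[2:6] = 99 F0 AB 69 -> value 220919833 (4 byte(s))
  byte[6]=0xFF cont=1 payload=0x7F=127: acc |= 127<<0 -> acc=127 shift=7
  byte[7]=0xD0 cont=1 payload=0x50=80: acc |= 80<<7 -> acc=10367 shift=14
  byte[8]=0x25 cont=0 payload=0x25=37: acc |= 37<<14 -> acc=616575 shift=21 [end]
Varint 3: bytes[6:9] = FF D0 25 -> value 616575 (3 byte(s))
  byte[9]=0x87 cont=1 payload=0x07=7: acc |= 7<<0 -> acc=7 shift=7
  byte[10]=0xD5 cont=1 payload=0x55=85: acc |= 85<<7 -> acc=10887 shift=14
  byte[11]=0x0B cont=0 payload=0x0B=11: acc |= 11<<14 -> acc=191111 shift=21 [end]
Varint 4: bytes[9:12] = 87 D5 0B -> value 191111 (3 byte(s))
  byte[12]=0x49 cont=0 payload=0x49=73: acc |= 73<<0 -> acc=73 shift=7 [end]
Varint 5: bytes[12:13] = 49 -> value 73 (1 byte(s))

Answer: 2 4 3 3 1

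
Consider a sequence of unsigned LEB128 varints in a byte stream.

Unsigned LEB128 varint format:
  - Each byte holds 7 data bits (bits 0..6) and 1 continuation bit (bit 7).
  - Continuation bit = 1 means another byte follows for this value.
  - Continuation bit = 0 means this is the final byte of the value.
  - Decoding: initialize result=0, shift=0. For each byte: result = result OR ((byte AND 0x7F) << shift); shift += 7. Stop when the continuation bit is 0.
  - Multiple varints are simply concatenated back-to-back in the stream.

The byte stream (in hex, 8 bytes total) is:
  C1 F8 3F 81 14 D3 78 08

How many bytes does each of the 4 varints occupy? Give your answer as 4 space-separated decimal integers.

Answer: 3 2 2 1

Derivation:
  byte[0]=0xC1 cont=1 payload=0x41=65: acc |= 65<<0 -> acc=65 shift=7
  byte[1]=0xF8 cont=1 payload=0x78=120: acc |= 120<<7 -> acc=15425 shift=14
  byte[2]=0x3F cont=0 payload=0x3F=63: acc |= 63<<14 -> acc=1047617 shift=21 [end]
Varint 1: bytes[0:3] = C1 F8 3F -> value 1047617 (3 byte(s))
  byte[3]=0x81 cont=1 payload=0x01=1: acc |= 1<<0 -> acc=1 shift=7
  byte[4]=0x14 cont=0 payload=0x14=20: acc |= 20<<7 -> acc=2561 shift=14 [end]
Varint 2: bytes[3:5] = 81 14 -> value 2561 (2 byte(s))
  byte[5]=0xD3 cont=1 payload=0x53=83: acc |= 83<<0 -> acc=83 shift=7
  byte[6]=0x78 cont=0 payload=0x78=120: acc |= 120<<7 -> acc=15443 shift=14 [end]
Varint 3: bytes[5:7] = D3 78 -> value 15443 (2 byte(s))
  byte[7]=0x08 cont=0 payload=0x08=8: acc |= 8<<0 -> acc=8 shift=7 [end]
Varint 4: bytes[7:8] = 08 -> value 8 (1 byte(s))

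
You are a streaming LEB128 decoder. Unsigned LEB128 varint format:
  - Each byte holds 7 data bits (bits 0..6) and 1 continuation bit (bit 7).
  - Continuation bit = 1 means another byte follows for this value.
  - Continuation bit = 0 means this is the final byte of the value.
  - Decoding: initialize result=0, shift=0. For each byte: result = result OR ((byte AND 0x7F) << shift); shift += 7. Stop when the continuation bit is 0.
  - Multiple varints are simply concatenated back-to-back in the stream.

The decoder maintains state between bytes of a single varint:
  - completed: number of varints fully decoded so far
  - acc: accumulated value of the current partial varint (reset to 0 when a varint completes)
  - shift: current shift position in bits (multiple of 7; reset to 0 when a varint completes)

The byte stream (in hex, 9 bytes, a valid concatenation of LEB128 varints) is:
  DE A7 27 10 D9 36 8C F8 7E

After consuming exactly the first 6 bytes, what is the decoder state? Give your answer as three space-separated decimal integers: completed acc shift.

byte[0]=0xDE cont=1 payload=0x5E: acc |= 94<<0 -> completed=0 acc=94 shift=7
byte[1]=0xA7 cont=1 payload=0x27: acc |= 39<<7 -> completed=0 acc=5086 shift=14
byte[2]=0x27 cont=0 payload=0x27: varint #1 complete (value=644062); reset -> completed=1 acc=0 shift=0
byte[3]=0x10 cont=0 payload=0x10: varint #2 complete (value=16); reset -> completed=2 acc=0 shift=0
byte[4]=0xD9 cont=1 payload=0x59: acc |= 89<<0 -> completed=2 acc=89 shift=7
byte[5]=0x36 cont=0 payload=0x36: varint #3 complete (value=7001); reset -> completed=3 acc=0 shift=0

Answer: 3 0 0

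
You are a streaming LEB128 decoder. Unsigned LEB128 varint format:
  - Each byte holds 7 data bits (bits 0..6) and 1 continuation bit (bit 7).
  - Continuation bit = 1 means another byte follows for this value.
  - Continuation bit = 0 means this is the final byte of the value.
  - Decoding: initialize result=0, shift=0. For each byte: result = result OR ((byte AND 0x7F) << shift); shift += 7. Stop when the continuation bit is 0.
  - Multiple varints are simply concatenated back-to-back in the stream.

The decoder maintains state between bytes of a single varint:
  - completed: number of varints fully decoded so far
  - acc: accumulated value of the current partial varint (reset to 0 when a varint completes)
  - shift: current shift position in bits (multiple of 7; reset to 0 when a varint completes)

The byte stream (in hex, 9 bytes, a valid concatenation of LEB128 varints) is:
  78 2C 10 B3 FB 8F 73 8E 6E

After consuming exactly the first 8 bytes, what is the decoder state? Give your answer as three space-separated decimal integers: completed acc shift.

Answer: 4 14 7

Derivation:
byte[0]=0x78 cont=0 payload=0x78: varint #1 complete (value=120); reset -> completed=1 acc=0 shift=0
byte[1]=0x2C cont=0 payload=0x2C: varint #2 complete (value=44); reset -> completed=2 acc=0 shift=0
byte[2]=0x10 cont=0 payload=0x10: varint #3 complete (value=16); reset -> completed=3 acc=0 shift=0
byte[3]=0xB3 cont=1 payload=0x33: acc |= 51<<0 -> completed=3 acc=51 shift=7
byte[4]=0xFB cont=1 payload=0x7B: acc |= 123<<7 -> completed=3 acc=15795 shift=14
byte[5]=0x8F cont=1 payload=0x0F: acc |= 15<<14 -> completed=3 acc=261555 shift=21
byte[6]=0x73 cont=0 payload=0x73: varint #4 complete (value=241434035); reset -> completed=4 acc=0 shift=0
byte[7]=0x8E cont=1 payload=0x0E: acc |= 14<<0 -> completed=4 acc=14 shift=7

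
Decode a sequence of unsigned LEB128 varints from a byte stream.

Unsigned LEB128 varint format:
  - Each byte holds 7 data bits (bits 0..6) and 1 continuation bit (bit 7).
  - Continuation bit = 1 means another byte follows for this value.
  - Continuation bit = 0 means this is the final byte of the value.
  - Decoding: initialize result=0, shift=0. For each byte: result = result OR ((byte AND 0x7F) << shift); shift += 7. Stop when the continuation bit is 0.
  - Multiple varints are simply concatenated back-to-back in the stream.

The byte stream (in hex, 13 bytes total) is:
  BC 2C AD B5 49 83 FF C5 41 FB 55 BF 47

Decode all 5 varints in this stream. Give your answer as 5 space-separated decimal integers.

Answer: 5692 1202861 137461635 11003 9151

Derivation:
  byte[0]=0xBC cont=1 payload=0x3C=60: acc |= 60<<0 -> acc=60 shift=7
  byte[1]=0x2C cont=0 payload=0x2C=44: acc |= 44<<7 -> acc=5692 shift=14 [end]
Varint 1: bytes[0:2] = BC 2C -> value 5692 (2 byte(s))
  byte[2]=0xAD cont=1 payload=0x2D=45: acc |= 45<<0 -> acc=45 shift=7
  byte[3]=0xB5 cont=1 payload=0x35=53: acc |= 53<<7 -> acc=6829 shift=14
  byte[4]=0x49 cont=0 payload=0x49=73: acc |= 73<<14 -> acc=1202861 shift=21 [end]
Varint 2: bytes[2:5] = AD B5 49 -> value 1202861 (3 byte(s))
  byte[5]=0x83 cont=1 payload=0x03=3: acc |= 3<<0 -> acc=3 shift=7
  byte[6]=0xFF cont=1 payload=0x7F=127: acc |= 127<<7 -> acc=16259 shift=14
  byte[7]=0xC5 cont=1 payload=0x45=69: acc |= 69<<14 -> acc=1146755 shift=21
  byte[8]=0x41 cont=0 payload=0x41=65: acc |= 65<<21 -> acc=137461635 shift=28 [end]
Varint 3: bytes[5:9] = 83 FF C5 41 -> value 137461635 (4 byte(s))
  byte[9]=0xFB cont=1 payload=0x7B=123: acc |= 123<<0 -> acc=123 shift=7
  byte[10]=0x55 cont=0 payload=0x55=85: acc |= 85<<7 -> acc=11003 shift=14 [end]
Varint 4: bytes[9:11] = FB 55 -> value 11003 (2 byte(s))
  byte[11]=0xBF cont=1 payload=0x3F=63: acc |= 63<<0 -> acc=63 shift=7
  byte[12]=0x47 cont=0 payload=0x47=71: acc |= 71<<7 -> acc=9151 shift=14 [end]
Varint 5: bytes[11:13] = BF 47 -> value 9151 (2 byte(s))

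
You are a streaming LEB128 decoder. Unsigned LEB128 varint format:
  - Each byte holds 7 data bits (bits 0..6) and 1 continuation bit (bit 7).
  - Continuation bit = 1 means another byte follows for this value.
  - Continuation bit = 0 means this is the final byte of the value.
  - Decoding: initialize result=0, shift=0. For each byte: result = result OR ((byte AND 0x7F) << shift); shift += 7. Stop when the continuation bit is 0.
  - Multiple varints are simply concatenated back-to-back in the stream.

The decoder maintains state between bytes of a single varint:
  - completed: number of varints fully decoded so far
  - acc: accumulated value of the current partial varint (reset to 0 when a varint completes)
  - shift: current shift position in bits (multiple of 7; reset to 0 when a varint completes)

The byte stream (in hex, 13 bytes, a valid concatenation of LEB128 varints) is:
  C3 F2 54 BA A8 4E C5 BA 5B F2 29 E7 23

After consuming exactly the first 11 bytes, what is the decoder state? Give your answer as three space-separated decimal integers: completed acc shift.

Answer: 4 0 0

Derivation:
byte[0]=0xC3 cont=1 payload=0x43: acc |= 67<<0 -> completed=0 acc=67 shift=7
byte[1]=0xF2 cont=1 payload=0x72: acc |= 114<<7 -> completed=0 acc=14659 shift=14
byte[2]=0x54 cont=0 payload=0x54: varint #1 complete (value=1390915); reset -> completed=1 acc=0 shift=0
byte[3]=0xBA cont=1 payload=0x3A: acc |= 58<<0 -> completed=1 acc=58 shift=7
byte[4]=0xA8 cont=1 payload=0x28: acc |= 40<<7 -> completed=1 acc=5178 shift=14
byte[5]=0x4E cont=0 payload=0x4E: varint #2 complete (value=1283130); reset -> completed=2 acc=0 shift=0
byte[6]=0xC5 cont=1 payload=0x45: acc |= 69<<0 -> completed=2 acc=69 shift=7
byte[7]=0xBA cont=1 payload=0x3A: acc |= 58<<7 -> completed=2 acc=7493 shift=14
byte[8]=0x5B cont=0 payload=0x5B: varint #3 complete (value=1498437); reset -> completed=3 acc=0 shift=0
byte[9]=0xF2 cont=1 payload=0x72: acc |= 114<<0 -> completed=3 acc=114 shift=7
byte[10]=0x29 cont=0 payload=0x29: varint #4 complete (value=5362); reset -> completed=4 acc=0 shift=0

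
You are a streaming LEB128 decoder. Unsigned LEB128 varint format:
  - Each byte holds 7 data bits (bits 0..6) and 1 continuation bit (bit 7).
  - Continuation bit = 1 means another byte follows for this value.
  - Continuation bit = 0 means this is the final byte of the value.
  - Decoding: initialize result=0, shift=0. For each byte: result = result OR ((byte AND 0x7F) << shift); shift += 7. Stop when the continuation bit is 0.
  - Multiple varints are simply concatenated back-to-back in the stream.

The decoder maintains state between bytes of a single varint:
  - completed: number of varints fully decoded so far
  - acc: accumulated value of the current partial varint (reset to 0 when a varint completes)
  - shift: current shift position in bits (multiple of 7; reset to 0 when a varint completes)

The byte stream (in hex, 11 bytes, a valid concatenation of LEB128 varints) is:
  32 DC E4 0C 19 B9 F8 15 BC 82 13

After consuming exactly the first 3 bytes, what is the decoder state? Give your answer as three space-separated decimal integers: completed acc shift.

Answer: 1 12892 14

Derivation:
byte[0]=0x32 cont=0 payload=0x32: varint #1 complete (value=50); reset -> completed=1 acc=0 shift=0
byte[1]=0xDC cont=1 payload=0x5C: acc |= 92<<0 -> completed=1 acc=92 shift=7
byte[2]=0xE4 cont=1 payload=0x64: acc |= 100<<7 -> completed=1 acc=12892 shift=14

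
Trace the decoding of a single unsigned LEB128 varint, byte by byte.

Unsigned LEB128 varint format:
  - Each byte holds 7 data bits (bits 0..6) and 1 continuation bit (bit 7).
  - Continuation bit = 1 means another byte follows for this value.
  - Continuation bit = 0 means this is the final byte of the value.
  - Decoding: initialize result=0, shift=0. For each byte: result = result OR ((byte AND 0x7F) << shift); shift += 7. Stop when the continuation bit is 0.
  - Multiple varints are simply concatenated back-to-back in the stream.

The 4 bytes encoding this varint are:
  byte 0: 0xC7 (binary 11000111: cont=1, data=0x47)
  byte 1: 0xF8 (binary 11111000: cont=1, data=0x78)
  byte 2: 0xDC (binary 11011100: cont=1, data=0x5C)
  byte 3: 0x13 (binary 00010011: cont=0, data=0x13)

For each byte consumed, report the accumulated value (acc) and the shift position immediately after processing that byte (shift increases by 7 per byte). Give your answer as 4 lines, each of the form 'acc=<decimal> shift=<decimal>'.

Answer: acc=71 shift=7
acc=15431 shift=14
acc=1522759 shift=21
acc=41368647 shift=28

Derivation:
byte 0=0xC7: payload=0x47=71, contrib = 71<<0 = 71; acc -> 71, shift -> 7
byte 1=0xF8: payload=0x78=120, contrib = 120<<7 = 15360; acc -> 15431, shift -> 14
byte 2=0xDC: payload=0x5C=92, contrib = 92<<14 = 1507328; acc -> 1522759, shift -> 21
byte 3=0x13: payload=0x13=19, contrib = 19<<21 = 39845888; acc -> 41368647, shift -> 28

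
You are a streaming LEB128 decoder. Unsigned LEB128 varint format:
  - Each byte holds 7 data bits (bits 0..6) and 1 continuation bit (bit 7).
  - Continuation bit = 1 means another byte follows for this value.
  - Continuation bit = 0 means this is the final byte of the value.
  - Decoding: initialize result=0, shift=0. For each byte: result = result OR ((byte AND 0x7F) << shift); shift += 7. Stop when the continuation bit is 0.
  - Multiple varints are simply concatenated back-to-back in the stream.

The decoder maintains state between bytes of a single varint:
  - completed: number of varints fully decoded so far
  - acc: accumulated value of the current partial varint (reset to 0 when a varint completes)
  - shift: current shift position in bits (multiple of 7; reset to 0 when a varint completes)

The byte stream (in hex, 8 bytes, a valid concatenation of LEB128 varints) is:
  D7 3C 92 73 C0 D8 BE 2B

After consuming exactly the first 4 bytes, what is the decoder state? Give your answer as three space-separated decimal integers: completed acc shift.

Answer: 2 0 0

Derivation:
byte[0]=0xD7 cont=1 payload=0x57: acc |= 87<<0 -> completed=0 acc=87 shift=7
byte[1]=0x3C cont=0 payload=0x3C: varint #1 complete (value=7767); reset -> completed=1 acc=0 shift=0
byte[2]=0x92 cont=1 payload=0x12: acc |= 18<<0 -> completed=1 acc=18 shift=7
byte[3]=0x73 cont=0 payload=0x73: varint #2 complete (value=14738); reset -> completed=2 acc=0 shift=0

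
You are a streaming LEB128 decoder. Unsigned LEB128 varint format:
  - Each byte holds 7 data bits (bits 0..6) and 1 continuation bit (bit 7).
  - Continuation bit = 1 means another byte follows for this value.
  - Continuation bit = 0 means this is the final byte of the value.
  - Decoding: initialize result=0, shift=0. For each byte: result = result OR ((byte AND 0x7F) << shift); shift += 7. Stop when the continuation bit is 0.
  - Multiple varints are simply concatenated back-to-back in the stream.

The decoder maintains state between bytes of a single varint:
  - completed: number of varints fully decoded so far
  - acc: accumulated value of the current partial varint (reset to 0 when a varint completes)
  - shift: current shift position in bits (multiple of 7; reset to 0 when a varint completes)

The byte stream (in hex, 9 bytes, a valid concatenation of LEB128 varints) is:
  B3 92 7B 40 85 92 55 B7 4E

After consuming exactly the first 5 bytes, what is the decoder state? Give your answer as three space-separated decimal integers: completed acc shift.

Answer: 2 5 7

Derivation:
byte[0]=0xB3 cont=1 payload=0x33: acc |= 51<<0 -> completed=0 acc=51 shift=7
byte[1]=0x92 cont=1 payload=0x12: acc |= 18<<7 -> completed=0 acc=2355 shift=14
byte[2]=0x7B cont=0 payload=0x7B: varint #1 complete (value=2017587); reset -> completed=1 acc=0 shift=0
byte[3]=0x40 cont=0 payload=0x40: varint #2 complete (value=64); reset -> completed=2 acc=0 shift=0
byte[4]=0x85 cont=1 payload=0x05: acc |= 5<<0 -> completed=2 acc=5 shift=7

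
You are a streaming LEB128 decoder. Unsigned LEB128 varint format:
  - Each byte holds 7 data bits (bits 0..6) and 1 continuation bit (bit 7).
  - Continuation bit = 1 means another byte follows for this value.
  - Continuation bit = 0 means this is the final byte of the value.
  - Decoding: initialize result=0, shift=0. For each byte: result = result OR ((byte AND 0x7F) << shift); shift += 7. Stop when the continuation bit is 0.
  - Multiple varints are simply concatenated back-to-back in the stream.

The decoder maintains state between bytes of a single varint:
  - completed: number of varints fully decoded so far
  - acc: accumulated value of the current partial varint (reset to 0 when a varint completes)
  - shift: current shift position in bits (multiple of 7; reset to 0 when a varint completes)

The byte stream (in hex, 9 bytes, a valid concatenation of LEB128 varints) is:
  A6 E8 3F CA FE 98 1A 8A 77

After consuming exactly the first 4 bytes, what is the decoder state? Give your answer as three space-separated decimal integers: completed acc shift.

Answer: 1 74 7

Derivation:
byte[0]=0xA6 cont=1 payload=0x26: acc |= 38<<0 -> completed=0 acc=38 shift=7
byte[1]=0xE8 cont=1 payload=0x68: acc |= 104<<7 -> completed=0 acc=13350 shift=14
byte[2]=0x3F cont=0 payload=0x3F: varint #1 complete (value=1045542); reset -> completed=1 acc=0 shift=0
byte[3]=0xCA cont=1 payload=0x4A: acc |= 74<<0 -> completed=1 acc=74 shift=7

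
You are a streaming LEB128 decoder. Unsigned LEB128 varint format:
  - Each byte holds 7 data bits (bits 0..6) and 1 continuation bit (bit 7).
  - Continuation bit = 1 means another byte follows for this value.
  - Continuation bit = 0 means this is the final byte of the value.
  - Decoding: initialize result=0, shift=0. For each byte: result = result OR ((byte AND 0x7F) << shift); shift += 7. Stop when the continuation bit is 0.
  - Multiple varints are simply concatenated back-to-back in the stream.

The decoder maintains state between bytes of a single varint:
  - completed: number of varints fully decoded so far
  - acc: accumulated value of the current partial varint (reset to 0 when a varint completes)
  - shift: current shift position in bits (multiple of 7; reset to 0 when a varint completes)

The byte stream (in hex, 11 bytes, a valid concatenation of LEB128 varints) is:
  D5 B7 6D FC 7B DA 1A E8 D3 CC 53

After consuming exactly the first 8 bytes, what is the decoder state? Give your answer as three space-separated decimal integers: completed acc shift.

byte[0]=0xD5 cont=1 payload=0x55: acc |= 85<<0 -> completed=0 acc=85 shift=7
byte[1]=0xB7 cont=1 payload=0x37: acc |= 55<<7 -> completed=0 acc=7125 shift=14
byte[2]=0x6D cont=0 payload=0x6D: varint #1 complete (value=1792981); reset -> completed=1 acc=0 shift=0
byte[3]=0xFC cont=1 payload=0x7C: acc |= 124<<0 -> completed=1 acc=124 shift=7
byte[4]=0x7B cont=0 payload=0x7B: varint #2 complete (value=15868); reset -> completed=2 acc=0 shift=0
byte[5]=0xDA cont=1 payload=0x5A: acc |= 90<<0 -> completed=2 acc=90 shift=7
byte[6]=0x1A cont=0 payload=0x1A: varint #3 complete (value=3418); reset -> completed=3 acc=0 shift=0
byte[7]=0xE8 cont=1 payload=0x68: acc |= 104<<0 -> completed=3 acc=104 shift=7

Answer: 3 104 7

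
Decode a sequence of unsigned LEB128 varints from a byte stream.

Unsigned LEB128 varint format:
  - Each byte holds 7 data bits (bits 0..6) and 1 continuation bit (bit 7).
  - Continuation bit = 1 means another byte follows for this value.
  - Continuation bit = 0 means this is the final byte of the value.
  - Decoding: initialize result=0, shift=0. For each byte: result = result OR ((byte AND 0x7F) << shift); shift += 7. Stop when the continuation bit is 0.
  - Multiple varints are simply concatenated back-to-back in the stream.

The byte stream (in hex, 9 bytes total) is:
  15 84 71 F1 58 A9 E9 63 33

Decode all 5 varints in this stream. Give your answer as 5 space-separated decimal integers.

Answer: 21 14468 11377 1635497 51

Derivation:
  byte[0]=0x15 cont=0 payload=0x15=21: acc |= 21<<0 -> acc=21 shift=7 [end]
Varint 1: bytes[0:1] = 15 -> value 21 (1 byte(s))
  byte[1]=0x84 cont=1 payload=0x04=4: acc |= 4<<0 -> acc=4 shift=7
  byte[2]=0x71 cont=0 payload=0x71=113: acc |= 113<<7 -> acc=14468 shift=14 [end]
Varint 2: bytes[1:3] = 84 71 -> value 14468 (2 byte(s))
  byte[3]=0xF1 cont=1 payload=0x71=113: acc |= 113<<0 -> acc=113 shift=7
  byte[4]=0x58 cont=0 payload=0x58=88: acc |= 88<<7 -> acc=11377 shift=14 [end]
Varint 3: bytes[3:5] = F1 58 -> value 11377 (2 byte(s))
  byte[5]=0xA9 cont=1 payload=0x29=41: acc |= 41<<0 -> acc=41 shift=7
  byte[6]=0xE9 cont=1 payload=0x69=105: acc |= 105<<7 -> acc=13481 shift=14
  byte[7]=0x63 cont=0 payload=0x63=99: acc |= 99<<14 -> acc=1635497 shift=21 [end]
Varint 4: bytes[5:8] = A9 E9 63 -> value 1635497 (3 byte(s))
  byte[8]=0x33 cont=0 payload=0x33=51: acc |= 51<<0 -> acc=51 shift=7 [end]
Varint 5: bytes[8:9] = 33 -> value 51 (1 byte(s))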